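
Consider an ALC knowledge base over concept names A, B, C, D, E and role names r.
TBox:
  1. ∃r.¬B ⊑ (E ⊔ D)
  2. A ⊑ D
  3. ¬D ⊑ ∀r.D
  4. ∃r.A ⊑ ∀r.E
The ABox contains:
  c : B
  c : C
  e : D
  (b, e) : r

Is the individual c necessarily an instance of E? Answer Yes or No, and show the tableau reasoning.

1. c : E?  L(c) = {B, C} ∪ {¬E}
   open: L(c) ⊇ {B, C, D, ¬E, ∀r.B, …} — c ∉ E possible
2. Hence c : E: not entailed.

No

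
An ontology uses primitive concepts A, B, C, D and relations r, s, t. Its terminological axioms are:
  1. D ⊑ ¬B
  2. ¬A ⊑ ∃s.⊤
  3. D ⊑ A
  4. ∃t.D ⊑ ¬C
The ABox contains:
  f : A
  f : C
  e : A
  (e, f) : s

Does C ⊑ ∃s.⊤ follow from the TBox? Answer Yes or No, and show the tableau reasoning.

No

1. C ⊑ ∃s.⊤  ⇔  (C ⊓ ∀s.⊥) unsat w.r.t. T
   open: L(x₀) ⊇ {A, C, ¬D, ∀s.⊥, ∀t.¬D}
2. Hence C ⊑ ∃s.⊤: not entailed.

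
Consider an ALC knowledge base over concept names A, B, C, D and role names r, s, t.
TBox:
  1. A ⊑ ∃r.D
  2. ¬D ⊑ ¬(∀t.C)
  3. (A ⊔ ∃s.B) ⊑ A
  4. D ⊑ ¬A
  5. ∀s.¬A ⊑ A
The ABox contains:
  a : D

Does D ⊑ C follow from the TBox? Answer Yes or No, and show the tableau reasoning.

No

1. D ⊑ C  ⇔  (D ⊓ ¬C) unsat w.r.t. T
   apply at x₀: D⊑¬A
   open: L(x₀) ⊇ {D, ¬A, ¬C, ∀s.¬B, ∃s.A} (+ ∃-successors)
2. Hence D ⊑ C: not entailed.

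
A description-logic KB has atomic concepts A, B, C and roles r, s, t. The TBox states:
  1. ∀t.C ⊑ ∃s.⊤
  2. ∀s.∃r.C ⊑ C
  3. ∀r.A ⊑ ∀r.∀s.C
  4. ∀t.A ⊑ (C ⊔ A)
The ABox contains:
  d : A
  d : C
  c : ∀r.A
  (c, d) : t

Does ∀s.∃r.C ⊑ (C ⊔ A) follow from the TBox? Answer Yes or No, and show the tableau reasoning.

Yes

1. ∀s.∃r.C ⊑ (C ⊔ A)  ⇔  (∀s.∃r.C ⊓ (¬C ⊓ ¬A)) unsat w.r.t. T
   all branches close; clash {A, ¬A} at x₀
2. Hence ∀s.∃r.C ⊑ (C ⊔ A): entailed.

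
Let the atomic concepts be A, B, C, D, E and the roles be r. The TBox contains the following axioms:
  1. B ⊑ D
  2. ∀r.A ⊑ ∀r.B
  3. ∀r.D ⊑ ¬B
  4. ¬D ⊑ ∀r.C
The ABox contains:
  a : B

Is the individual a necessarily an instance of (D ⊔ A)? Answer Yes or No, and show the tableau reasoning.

Yes

1. a : (D ⊔ A)?  L(a) = {B} ∪ {(¬D ⊓ ¬A)}
   clash {D, ¬D} at a — a ∈ (D ⊔ A)
2. Hence a : (D ⊔ A): entailed.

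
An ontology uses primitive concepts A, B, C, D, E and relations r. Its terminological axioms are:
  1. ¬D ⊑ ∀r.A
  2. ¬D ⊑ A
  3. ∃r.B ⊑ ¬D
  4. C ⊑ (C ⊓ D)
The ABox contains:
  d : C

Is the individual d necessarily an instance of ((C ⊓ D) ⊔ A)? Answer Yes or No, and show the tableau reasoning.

Yes

1. d : ((C ⊓ D) ⊔ A)?  L(d) = {C} ∪ {((¬C ⊔ ¬D) ⊓ ¬A)}
   clash {A, ¬A} at d — d ∈ ((C ⊓ D) ⊔ A)
2. Hence d : ((C ⊓ D) ⊔ A): entailed.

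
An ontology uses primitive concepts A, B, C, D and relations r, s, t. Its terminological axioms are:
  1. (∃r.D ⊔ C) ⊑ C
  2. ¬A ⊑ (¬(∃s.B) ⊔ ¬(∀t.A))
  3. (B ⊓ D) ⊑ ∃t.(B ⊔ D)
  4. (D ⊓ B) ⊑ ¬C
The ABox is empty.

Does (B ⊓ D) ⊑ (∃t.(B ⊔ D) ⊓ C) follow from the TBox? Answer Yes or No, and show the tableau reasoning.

No

1. (B ⊓ D) ⊑ (∃t.(B ⊔ D) ⊓ C)  ⇔  ((B ⊓ D) ⊓ (∀t.(¬B ⊓ ¬D) ⊔ ¬C)) unsat w.r.t. T
   apply at x₀: (B ⊓ D)⊑∃t.(B ⊔ D)
   open: L(x₀) ⊇ {A, B, D, ¬C, ∀r.¬D, …} (+ ∃-successors)
2. Hence (B ⊓ D) ⊑ (∃t.(B ⊔ D) ⊓ C): not entailed.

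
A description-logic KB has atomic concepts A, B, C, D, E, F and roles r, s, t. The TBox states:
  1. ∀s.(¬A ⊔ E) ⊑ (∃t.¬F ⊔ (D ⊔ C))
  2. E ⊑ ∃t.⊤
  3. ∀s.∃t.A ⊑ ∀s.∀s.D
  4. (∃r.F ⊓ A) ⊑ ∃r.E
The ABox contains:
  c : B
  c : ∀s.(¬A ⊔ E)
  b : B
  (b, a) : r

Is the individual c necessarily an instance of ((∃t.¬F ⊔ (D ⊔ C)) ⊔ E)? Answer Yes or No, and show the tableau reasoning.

Yes

1. c : ((∃t.¬F ⊔ (D ⊔ C)) ⊔ E)?  L(c) = {B, ∀s.(¬A ⊔ E)} ∪ {((∀t.F ⊓ (¬D ⊓ ¬C)) ⊓ ¬E)}
   clash {C, ¬C} at c — c ∈ ((∃t.¬F ⊔ (D ⊔ C)) ⊔ E)
2. Hence c : ((∃t.¬F ⊔ (D ⊔ C)) ⊔ E): entailed.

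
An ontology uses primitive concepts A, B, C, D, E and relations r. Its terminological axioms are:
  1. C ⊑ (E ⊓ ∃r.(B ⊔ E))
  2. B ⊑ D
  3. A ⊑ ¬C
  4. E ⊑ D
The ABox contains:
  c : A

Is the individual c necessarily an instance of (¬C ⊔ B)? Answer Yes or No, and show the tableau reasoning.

1. c : (¬C ⊔ B)?  L(c) = {A} ∪ {(C ⊓ ¬B)}
   clash {C, ¬C} at c — c ∈ (¬C ⊔ B)
2. Hence c : (¬C ⊔ B): entailed.

Yes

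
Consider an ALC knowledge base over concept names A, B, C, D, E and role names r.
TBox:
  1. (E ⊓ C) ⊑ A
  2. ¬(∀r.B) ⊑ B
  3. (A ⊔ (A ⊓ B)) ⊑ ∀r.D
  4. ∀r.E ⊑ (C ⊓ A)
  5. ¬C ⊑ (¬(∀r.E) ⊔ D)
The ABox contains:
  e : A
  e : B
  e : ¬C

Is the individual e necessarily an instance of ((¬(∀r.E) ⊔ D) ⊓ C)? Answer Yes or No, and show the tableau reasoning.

1. e : ((¬(∀r.E) ⊔ D) ⊓ C)?  L(e) = {A, B, ¬C} ∪ {((∀r.E ⊓ ¬D) ⊔ ¬C)}
   apply at e: ¬C⊑(¬(∀r.E) ⊔ D)
   open: L(e) ⊇ {A, B, ¬C, ∀r.D, ∃r.¬E} (+ ∃-successors) — e ∉ ((¬(∀r.E) ⊔ D) ⊓ C) possible
2. Hence e : ((¬(∀r.E) ⊔ D) ⊓ C): not entailed.

No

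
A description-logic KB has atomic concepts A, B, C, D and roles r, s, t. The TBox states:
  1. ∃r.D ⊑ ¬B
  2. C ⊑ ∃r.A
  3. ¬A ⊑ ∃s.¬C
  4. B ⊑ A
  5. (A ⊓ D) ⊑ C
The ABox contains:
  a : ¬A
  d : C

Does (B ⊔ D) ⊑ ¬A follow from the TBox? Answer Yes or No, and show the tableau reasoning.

No

1. (B ⊔ D) ⊑ ¬A  ⇔  ((B ⊔ D) ⊓ A) unsat w.r.t. T
   open: L(x₀) ⊇ {A, B, ¬C, ¬D, ∀r.¬D}
2. Hence (B ⊔ D) ⊑ ¬A: not entailed.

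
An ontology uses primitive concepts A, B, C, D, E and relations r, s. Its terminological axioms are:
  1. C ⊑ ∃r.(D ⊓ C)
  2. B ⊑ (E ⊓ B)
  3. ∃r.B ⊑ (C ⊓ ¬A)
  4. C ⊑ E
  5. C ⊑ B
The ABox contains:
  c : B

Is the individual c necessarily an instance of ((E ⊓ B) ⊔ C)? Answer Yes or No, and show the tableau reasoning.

1. c : ((E ⊓ B) ⊔ C)?  L(c) = {B} ∪ {((¬E ⊔ ¬B) ⊓ ¬C)}
   clash {B, ¬B} at c — c ∈ ((E ⊓ B) ⊔ C)
2. Hence c : ((E ⊓ B) ⊔ C): entailed.

Yes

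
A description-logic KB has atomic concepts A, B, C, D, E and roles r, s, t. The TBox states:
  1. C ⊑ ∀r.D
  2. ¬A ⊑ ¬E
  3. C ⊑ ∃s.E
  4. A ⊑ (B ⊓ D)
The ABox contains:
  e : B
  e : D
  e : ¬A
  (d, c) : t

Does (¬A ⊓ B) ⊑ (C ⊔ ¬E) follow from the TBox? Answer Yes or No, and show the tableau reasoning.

1. (¬A ⊓ B) ⊑ (C ⊔ ¬E)  ⇔  ((¬A ⊓ B) ⊓ (¬C ⊓ E)) unsat w.r.t. T
   all branches close; clash {E, ¬E} at x₀
2. Hence (¬A ⊓ B) ⊑ (C ⊔ ¬E): entailed.

Yes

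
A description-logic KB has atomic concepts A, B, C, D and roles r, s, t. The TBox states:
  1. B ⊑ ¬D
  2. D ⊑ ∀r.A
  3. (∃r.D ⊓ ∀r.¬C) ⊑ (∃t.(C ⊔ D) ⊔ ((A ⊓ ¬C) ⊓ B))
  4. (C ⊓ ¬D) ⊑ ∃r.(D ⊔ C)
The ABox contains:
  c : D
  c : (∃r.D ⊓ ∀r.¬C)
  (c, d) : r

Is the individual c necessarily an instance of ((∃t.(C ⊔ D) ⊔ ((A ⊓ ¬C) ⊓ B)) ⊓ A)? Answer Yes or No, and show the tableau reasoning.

No

1. c : ((∃t.(C ⊔ D) ⊔ ((A ⊓ ¬C) ⊓ B)) ⊓ A)?  L(c) = {D, (∃r.D ⊓ ∀r.¬C)} ∪ {((∀t.(¬C ⊓ ¬D) ⊓ ((¬A ⊔ C) ⊔ ¬B)) ⊔ ¬A)}
   apply at c: D⊑∀r.A; (∃r.D ⊓ ∀r.¬C)⊑(∃t.(C ⊔ D) ⊔ ((A ⊓ ¬C) ⊓ B))
   open: L(c) ⊇ {D, ¬A, ¬B, ∀r.A, ∀r.¬C, …} (+ ∃-successors) — c ∉ ((∃t.(C ⊔ D) ⊔ ((A ⊓ ¬C) ⊓ B)) ⊓ A) possible
2. Hence c : ((∃t.(C ⊔ D) ⊔ ((A ⊓ ¬C) ⊓ B)) ⊓ A): not entailed.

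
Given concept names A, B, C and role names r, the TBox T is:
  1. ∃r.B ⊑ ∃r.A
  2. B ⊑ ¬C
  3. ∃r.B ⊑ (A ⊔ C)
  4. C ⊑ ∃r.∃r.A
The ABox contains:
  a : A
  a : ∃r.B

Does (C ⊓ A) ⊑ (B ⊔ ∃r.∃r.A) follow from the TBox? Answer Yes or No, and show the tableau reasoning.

1. (C ⊓ A) ⊑ (B ⊔ ∃r.∃r.A)  ⇔  ((C ⊓ A) ⊓ (¬B ⊓ ∀r.∀r.¬A)) unsat w.r.t. T
   all branches close; clash {C, ¬C} at an ∃-successor
2. Hence (C ⊓ A) ⊑ (B ⊔ ∃r.∃r.A): entailed.

Yes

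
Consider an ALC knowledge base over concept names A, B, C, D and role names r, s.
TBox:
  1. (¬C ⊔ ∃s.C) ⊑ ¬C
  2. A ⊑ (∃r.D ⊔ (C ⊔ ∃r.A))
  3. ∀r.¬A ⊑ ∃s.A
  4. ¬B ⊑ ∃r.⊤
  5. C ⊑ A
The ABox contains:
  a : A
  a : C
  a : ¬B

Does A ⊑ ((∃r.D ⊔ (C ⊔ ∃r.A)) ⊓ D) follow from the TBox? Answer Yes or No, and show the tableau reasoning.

No

1. A ⊑ ((∃r.D ⊔ (C ⊔ ∃r.A)) ⊓ D)  ⇔  (A ⊓ ((∀r.¬D ⊓ (¬C ⊓ ∀r.¬A)) ⊔ ¬D)) unsat w.r.t. T
   apply at x₀: A⊑(∃r.D ⊔ (C ⊔ ∃r.A))
   open: L(x₀) ⊇ {A, B, C, ¬D, ∀s.¬C, …} (+ ∃-successors)
2. Hence A ⊑ ((∃r.D ⊔ (C ⊔ ∃r.A)) ⊓ D): not entailed.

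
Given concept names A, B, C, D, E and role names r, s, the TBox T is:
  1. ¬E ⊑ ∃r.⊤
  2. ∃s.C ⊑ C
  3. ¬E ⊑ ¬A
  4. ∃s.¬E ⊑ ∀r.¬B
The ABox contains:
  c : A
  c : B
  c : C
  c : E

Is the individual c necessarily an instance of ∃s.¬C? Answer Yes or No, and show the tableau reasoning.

1. c : ∃s.¬C?  L(c) = {A, B, C, E} ∪ {∀s.C}
   open: L(c) ⊇ {A, B, C, E, ∀s.C, …} — c ∉ ∃s.¬C possible
2. Hence c : ∃s.¬C: not entailed.

No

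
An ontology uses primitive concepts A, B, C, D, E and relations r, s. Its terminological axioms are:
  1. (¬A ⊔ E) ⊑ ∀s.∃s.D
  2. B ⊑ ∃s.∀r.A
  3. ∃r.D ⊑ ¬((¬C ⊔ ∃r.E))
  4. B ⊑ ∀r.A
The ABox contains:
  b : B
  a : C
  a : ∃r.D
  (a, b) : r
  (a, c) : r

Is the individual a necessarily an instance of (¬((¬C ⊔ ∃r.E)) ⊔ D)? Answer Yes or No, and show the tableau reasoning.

Yes

1. a : (¬((¬C ⊔ ∃r.E)) ⊔ D)?  L(a) = {C, ∃r.D} ∪ {((¬C ⊔ ∃r.E) ⊓ ¬D)}
   clash {E, ¬E} at an ∃-successor — a ∈ (¬((¬C ⊔ ∃r.E)) ⊔ D)
2. Hence a : (¬((¬C ⊔ ∃r.E)) ⊔ D): entailed.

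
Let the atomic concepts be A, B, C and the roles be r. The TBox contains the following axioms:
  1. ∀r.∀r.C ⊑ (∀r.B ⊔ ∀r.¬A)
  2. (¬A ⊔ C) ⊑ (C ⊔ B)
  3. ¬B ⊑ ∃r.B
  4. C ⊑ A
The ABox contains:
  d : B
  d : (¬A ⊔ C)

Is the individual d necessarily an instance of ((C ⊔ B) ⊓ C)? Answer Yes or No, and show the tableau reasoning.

1. d : ((C ⊔ B) ⊓ C)?  L(d) = {B, (¬A ⊔ C)} ∪ {((¬C ⊓ ¬B) ⊔ ¬C)}
   apply at d: (¬A ⊔ C)⊑(C ⊔ B)
   open: L(d) ⊇ {B, ¬A, ¬C, ∃r.∃r.¬C} (+ ∃-successors) — d ∉ ((C ⊔ B) ⊓ C) possible
2. Hence d : ((C ⊔ B) ⊓ C): not entailed.

No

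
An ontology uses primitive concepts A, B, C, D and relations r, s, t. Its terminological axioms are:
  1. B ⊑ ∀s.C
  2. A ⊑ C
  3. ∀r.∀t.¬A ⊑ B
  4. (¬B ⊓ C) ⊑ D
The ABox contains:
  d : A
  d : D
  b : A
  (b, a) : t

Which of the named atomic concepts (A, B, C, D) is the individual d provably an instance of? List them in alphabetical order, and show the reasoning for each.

1. d : A?  L(d) = {A, D} ∪ {¬A}
   clash {A, ¬A} at d — d ∈ A
2. d : B?  L(d) = {A, D} ∪ {¬B}
   apply at d: A⊑C
   open: L(d) ⊇ {A, C, D, ¬B, ∃r.∃t.A} (+ ∃-successors) — d ∉ B possible
3. d : C?  L(d) = {A, D} ∪ {¬C}
   clash {C, ¬C} at d — d ∈ C
4. d : D?  L(d) = {A, D} ∪ {¬D}
   clash {D, ¬D} at d — d ∈ D
5. Entailed for d: {A, C, D}

{A, C, D}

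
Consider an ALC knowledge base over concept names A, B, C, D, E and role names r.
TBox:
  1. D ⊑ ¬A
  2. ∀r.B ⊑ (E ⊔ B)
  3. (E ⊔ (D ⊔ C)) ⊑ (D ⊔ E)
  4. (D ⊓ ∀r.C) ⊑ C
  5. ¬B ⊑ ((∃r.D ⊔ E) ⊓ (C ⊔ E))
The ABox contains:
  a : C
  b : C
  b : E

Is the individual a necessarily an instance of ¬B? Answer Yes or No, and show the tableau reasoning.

No

1. a : ¬B?  L(a) = {C} ∪ {B}
   open: L(a) ⊇ {B, C, E, ¬D, ∃r.¬B} (+ ∃-successors) — a ∉ ¬B possible
2. Hence a : ¬B: not entailed.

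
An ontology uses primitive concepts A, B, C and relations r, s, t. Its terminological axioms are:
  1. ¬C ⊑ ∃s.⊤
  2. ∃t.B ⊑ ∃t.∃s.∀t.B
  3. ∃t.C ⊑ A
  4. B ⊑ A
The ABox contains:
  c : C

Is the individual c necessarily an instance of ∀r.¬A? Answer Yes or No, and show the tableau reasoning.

1. c : ∀r.¬A?  L(c) = {C} ∪ {∃r.A}
   open: L(c) ⊇ {C, ¬B, ∀t.¬B, ∀t.¬C, ∃r.A} (+ ∃-successors) — c ∉ ∀r.¬A possible
2. Hence c : ∀r.¬A: not entailed.

No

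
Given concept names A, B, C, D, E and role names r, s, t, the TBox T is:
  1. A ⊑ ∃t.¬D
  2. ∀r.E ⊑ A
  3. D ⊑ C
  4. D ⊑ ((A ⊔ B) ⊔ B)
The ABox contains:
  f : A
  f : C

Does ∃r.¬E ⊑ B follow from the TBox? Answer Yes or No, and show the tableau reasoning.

1. ∃r.¬E ⊑ B  ⇔  (∃r.¬E ⊓ ¬B) unsat w.r.t. T
   open: L(x₀) ⊇ {¬A, ¬B, ¬D, ∃r.¬E} (+ ∃-successors)
2. Hence ∃r.¬E ⊑ B: not entailed.

No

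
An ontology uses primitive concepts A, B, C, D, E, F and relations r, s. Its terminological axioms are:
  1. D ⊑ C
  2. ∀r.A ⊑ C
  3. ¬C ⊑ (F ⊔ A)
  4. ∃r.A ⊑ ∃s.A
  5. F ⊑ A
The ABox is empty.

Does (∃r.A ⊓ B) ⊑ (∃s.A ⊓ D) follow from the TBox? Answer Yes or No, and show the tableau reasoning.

No

1. (∃r.A ⊓ B) ⊑ (∃s.A ⊓ D)  ⇔  ((∃r.A ⊓ B) ⊓ (∀s.¬A ⊔ ¬D)) unsat w.r.t. T
   apply at x₀: ∃r.A⊑∃s.A
   open: L(x₀) ⊇ {B, C, ¬D, ¬F, ∃r.A, …} (+ ∃-successors)
2. Hence (∃r.A ⊓ B) ⊑ (∃s.A ⊓ D): not entailed.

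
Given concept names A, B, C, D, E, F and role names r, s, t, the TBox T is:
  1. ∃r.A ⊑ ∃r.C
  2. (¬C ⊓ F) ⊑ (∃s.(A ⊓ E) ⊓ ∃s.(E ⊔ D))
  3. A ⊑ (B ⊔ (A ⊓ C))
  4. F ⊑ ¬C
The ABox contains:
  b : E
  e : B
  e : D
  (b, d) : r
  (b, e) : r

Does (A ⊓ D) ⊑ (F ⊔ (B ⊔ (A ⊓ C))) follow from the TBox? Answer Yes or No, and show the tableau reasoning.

Yes

1. (A ⊓ D) ⊑ (F ⊔ (B ⊔ (A ⊓ C)))  ⇔  ((A ⊓ D) ⊓ (¬F ⊓ (¬B ⊓ (¬A ⊔ ¬C)))) unsat w.r.t. T
   all branches close; clash {C, ¬C} at x₀
2. Hence (A ⊓ D) ⊑ (F ⊔ (B ⊔ (A ⊓ C))): entailed.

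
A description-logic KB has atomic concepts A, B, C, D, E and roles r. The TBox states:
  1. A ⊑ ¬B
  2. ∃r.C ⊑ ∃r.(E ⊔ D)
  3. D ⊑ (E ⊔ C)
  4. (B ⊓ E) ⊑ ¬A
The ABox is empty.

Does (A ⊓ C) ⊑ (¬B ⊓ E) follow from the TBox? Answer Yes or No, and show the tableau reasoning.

1. (A ⊓ C) ⊑ (¬B ⊓ E)  ⇔  ((A ⊓ C) ⊓ (B ⊔ ¬E)) unsat w.r.t. T
   apply at x₀: A⊑¬B
   open: L(x₀) ⊇ {A, C, ¬B, ¬D, ¬E, …}
2. Hence (A ⊓ C) ⊑ (¬B ⊓ E): not entailed.

No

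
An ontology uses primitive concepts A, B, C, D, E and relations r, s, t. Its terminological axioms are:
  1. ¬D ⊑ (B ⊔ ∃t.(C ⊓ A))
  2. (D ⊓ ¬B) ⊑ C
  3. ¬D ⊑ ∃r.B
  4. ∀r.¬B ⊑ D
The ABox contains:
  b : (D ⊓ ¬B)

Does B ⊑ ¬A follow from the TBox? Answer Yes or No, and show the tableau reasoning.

1. B ⊑ ¬A  ⇔  (B ⊓ A) unsat w.r.t. T
   open: L(x₀) ⊇ {A, B, D}
2. Hence B ⊑ ¬A: not entailed.

No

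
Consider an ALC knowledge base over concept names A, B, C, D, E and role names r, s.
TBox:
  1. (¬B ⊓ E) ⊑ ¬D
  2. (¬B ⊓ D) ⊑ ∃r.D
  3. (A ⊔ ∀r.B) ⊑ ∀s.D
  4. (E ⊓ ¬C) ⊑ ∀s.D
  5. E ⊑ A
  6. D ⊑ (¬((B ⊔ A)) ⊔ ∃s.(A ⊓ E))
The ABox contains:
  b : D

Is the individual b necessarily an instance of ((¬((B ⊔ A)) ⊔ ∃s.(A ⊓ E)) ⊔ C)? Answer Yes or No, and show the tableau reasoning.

Yes

1. b : ((¬((B ⊔ A)) ⊔ ∃s.(A ⊓ E)) ⊔ C)?  L(b) = {D} ∪ {(((B ⊔ A) ⊓ ∀s.(¬A ⊔ ¬E)) ⊓ ¬C)}
   clash {D, ¬D} at b — b ∈ ((¬((B ⊔ A)) ⊔ ∃s.(A ⊓ E)) ⊔ C)
2. Hence b : ((¬((B ⊔ A)) ⊔ ∃s.(A ⊓ E)) ⊔ C): entailed.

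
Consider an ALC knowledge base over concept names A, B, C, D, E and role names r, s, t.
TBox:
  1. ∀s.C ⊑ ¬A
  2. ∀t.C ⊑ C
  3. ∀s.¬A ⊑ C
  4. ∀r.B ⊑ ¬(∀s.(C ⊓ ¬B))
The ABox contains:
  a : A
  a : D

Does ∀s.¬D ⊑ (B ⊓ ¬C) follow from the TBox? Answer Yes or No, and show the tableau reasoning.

1. ∀s.¬D ⊑ (B ⊓ ¬C)  ⇔  (∀s.¬D ⊓ (¬B ⊔ C)) unsat w.r.t. T
   open: L(x₀) ⊇ {¬B, ∀s.¬D, ∃r.¬B, ∃s.A, ∃s.¬C, …} (+ ∃-successors)
2. Hence ∀s.¬D ⊑ (B ⊓ ¬C): not entailed.

No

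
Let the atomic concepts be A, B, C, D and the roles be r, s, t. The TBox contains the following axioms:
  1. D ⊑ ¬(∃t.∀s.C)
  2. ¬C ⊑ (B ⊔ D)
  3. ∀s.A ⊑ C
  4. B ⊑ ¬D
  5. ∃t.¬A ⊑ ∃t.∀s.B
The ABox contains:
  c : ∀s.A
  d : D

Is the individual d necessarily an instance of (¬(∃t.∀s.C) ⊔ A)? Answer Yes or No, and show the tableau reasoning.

Yes

1. d : (¬(∃t.∀s.C) ⊔ A)?  L(d) = {D} ∪ {(∃t.∀s.C ⊓ ¬A)}
   clash {D, ¬D} at d — d ∈ (¬(∃t.∀s.C) ⊔ A)
2. Hence d : (¬(∃t.∀s.C) ⊔ A): entailed.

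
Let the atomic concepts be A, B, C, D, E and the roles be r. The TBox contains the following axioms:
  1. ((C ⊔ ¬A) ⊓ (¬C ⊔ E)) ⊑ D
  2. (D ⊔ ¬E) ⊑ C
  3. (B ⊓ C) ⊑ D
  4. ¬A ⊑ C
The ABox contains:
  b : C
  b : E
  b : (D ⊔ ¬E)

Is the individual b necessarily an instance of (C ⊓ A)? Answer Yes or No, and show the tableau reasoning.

1. b : (C ⊓ A)?  L(b) = {C, E, (D ⊔ ¬E)} ∪ {(¬C ⊔ ¬A)}
   open: L(b) ⊇ {C, D, E, ¬A} — b ∉ (C ⊓ A) possible
2. Hence b : (C ⊓ A): not entailed.

No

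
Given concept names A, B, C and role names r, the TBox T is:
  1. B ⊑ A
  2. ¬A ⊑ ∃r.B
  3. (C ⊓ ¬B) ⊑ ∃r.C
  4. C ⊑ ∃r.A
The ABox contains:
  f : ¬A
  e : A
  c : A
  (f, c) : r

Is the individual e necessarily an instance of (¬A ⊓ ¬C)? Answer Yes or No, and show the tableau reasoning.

No

1. e : (¬A ⊓ ¬C)?  L(e) = {A} ∪ {(A ⊔ C)}
   open: L(e) ⊇ {A, ¬C} — e ∉ (¬A ⊓ ¬C) possible
2. Hence e : (¬A ⊓ ¬C): not entailed.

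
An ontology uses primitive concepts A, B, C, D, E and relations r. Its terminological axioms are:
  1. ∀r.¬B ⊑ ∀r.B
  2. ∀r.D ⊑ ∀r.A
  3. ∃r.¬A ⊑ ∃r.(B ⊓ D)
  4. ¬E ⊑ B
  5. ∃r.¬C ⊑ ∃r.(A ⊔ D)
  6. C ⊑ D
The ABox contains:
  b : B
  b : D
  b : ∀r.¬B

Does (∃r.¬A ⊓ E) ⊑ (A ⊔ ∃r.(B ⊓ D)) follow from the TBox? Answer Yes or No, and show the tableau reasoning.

Yes

1. (∃r.¬A ⊓ E) ⊑ (A ⊔ ∃r.(B ⊓ D))  ⇔  ((∃r.¬A ⊓ E) ⊓ (¬A ⊓ ∀r.(¬B ⊔ ¬D))) unsat w.r.t. T
   all branches close; clash {A, ¬A} at an ∃-successor
2. Hence (∃r.¬A ⊓ E) ⊑ (A ⊔ ∃r.(B ⊓ D)): entailed.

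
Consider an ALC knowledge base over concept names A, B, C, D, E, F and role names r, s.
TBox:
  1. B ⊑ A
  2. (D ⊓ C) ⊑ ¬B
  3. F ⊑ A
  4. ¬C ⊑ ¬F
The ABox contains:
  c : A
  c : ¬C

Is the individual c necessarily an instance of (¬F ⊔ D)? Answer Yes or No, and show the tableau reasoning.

1. c : (¬F ⊔ D)?  L(c) = {A, ¬C} ∪ {(F ⊓ ¬D)}
   clash {F, ¬F} at c — c ∈ (¬F ⊔ D)
2. Hence c : (¬F ⊔ D): entailed.

Yes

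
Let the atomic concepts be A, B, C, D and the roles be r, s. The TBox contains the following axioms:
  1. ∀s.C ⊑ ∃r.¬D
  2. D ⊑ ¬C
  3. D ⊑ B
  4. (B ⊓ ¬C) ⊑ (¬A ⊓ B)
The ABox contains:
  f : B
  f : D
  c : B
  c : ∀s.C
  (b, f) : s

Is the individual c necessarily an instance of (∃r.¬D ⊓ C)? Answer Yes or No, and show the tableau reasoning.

No

1. c : (∃r.¬D ⊓ C)?  L(c) = {B, ∀s.C} ∪ {(∀r.D ⊔ ¬C)}
   apply at c: ∀s.C⊑∃r.¬D
   open: L(c) ⊇ {B, ¬A, ¬C, ¬D, ∀s.C, …} (+ ∃-successors) — c ∉ (∃r.¬D ⊓ C) possible
2. Hence c : (∃r.¬D ⊓ C): not entailed.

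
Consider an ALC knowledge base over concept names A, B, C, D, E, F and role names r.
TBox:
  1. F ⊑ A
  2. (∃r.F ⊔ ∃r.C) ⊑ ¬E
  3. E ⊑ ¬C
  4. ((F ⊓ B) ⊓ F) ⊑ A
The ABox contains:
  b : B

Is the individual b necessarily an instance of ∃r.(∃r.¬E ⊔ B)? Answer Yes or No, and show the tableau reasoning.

No

1. b : ∃r.(∃r.¬E ⊔ B)?  L(b) = {B} ∪ {∀r.(∀r.E ⊓ ¬B)}
   open: L(b) ⊇ {B, ¬E, ¬F, ∀r.(∀r.E ⊓ ¬B)} — b ∉ ∃r.(∃r.¬E ⊔ B) possible
2. Hence b : ∃r.(∃r.¬E ⊔ B): not entailed.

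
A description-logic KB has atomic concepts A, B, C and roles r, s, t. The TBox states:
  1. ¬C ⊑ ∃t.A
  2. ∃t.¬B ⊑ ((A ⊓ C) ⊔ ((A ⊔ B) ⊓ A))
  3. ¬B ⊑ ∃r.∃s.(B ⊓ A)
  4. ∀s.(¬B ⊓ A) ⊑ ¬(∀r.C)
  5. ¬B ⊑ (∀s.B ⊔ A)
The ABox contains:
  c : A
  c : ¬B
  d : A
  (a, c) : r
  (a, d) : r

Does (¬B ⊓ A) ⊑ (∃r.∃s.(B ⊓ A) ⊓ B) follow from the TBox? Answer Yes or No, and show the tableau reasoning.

1. (¬B ⊓ A) ⊑ (∃r.∃s.(B ⊓ A) ⊓ B)  ⇔  ((¬B ⊓ A) ⊓ (∀r.∀s.(¬B ⊔ ¬A) ⊔ ¬B)) unsat w.r.t. T
   apply at x₀: ¬B⊑∃r.∃s.(B ⊓ A); ¬B⊑(∀s.B ⊔ A)
   open: L(x₀) ⊇ {A, C, ¬B, ∀t.B, ∃r.∃s.(B ⊓ A), …} (+ ∃-successors)
2. Hence (¬B ⊓ A) ⊑ (∃r.∃s.(B ⊓ A) ⊓ B): not entailed.

No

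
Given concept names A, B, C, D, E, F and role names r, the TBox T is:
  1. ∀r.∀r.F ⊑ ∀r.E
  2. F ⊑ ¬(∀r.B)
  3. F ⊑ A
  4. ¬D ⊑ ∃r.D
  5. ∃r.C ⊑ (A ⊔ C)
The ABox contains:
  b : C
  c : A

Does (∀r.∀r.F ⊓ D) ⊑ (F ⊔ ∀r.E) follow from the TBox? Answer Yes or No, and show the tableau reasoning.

1. (∀r.∀r.F ⊓ D) ⊑ (F ⊔ ∀r.E)  ⇔  ((∀r.∀r.F ⊓ D) ⊓ (¬F ⊓ ∃r.¬E)) unsat w.r.t. T
   all branches close; clash {E, ¬E} at an ∃-successor
2. Hence (∀r.∀r.F ⊓ D) ⊑ (F ⊔ ∀r.E): entailed.

Yes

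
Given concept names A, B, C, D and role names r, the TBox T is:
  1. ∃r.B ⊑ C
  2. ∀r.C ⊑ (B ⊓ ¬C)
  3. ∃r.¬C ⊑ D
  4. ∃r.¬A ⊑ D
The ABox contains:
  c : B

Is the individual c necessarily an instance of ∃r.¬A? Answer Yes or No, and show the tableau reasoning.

No

1. c : ∃r.¬A?  L(c) = {B} ∪ {∀r.A}
   open: L(c) ⊇ {B, ¬C, ∀r.A, ∀r.C, ∀r.¬B} — c ∉ ∃r.¬A possible
2. Hence c : ∃r.¬A: not entailed.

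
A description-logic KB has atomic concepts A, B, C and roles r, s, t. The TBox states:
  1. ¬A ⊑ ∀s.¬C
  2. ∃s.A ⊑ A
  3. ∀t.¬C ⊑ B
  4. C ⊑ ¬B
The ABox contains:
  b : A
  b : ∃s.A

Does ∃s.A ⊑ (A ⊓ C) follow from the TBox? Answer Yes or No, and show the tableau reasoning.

1. ∃s.A ⊑ (A ⊓ C)  ⇔  (∃s.A ⊓ (¬A ⊔ ¬C)) unsat w.r.t. T
   apply at x₀: ∃s.A⊑A
   open: L(x₀) ⊇ {A, ¬C, ∃s.A, ∃t.C} (+ ∃-successors)
2. Hence ∃s.A ⊑ (A ⊓ C): not entailed.

No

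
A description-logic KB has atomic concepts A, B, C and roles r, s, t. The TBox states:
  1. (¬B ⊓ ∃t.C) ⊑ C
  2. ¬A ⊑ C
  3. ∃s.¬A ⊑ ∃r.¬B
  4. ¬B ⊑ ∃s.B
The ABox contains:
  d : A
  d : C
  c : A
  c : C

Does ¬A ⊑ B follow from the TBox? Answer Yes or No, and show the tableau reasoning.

1. ¬A ⊑ B  ⇔  (¬A ⊓ ¬B) unsat w.r.t. T
   apply at x₀: ¬A⊑C; ¬B⊑∃s.B
   open: L(x₀) ⊇ {C, ¬A, ¬B, ∀s.A, ∃s.B} (+ ∃-successors)
2. Hence ¬A ⊑ B: not entailed.

No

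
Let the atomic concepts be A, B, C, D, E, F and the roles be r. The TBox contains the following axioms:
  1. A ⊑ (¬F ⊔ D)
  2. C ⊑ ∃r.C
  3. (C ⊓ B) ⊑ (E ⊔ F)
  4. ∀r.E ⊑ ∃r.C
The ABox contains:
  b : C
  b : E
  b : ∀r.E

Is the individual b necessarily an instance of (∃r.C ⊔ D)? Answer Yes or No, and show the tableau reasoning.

Yes

1. b : (∃r.C ⊔ D)?  L(b) = {C, E, ∀r.E} ∪ {(∀r.¬C ⊓ ¬D)}
   clash {D, ¬D} at b — b ∈ (∃r.C ⊔ D)
2. Hence b : (∃r.C ⊔ D): entailed.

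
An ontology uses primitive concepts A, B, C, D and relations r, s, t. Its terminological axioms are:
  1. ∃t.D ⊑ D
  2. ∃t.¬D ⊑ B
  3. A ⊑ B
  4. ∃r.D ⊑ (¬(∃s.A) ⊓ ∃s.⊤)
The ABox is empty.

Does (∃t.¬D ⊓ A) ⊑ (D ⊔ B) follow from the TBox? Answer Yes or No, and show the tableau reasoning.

Yes

1. (∃t.¬D ⊓ A) ⊑ (D ⊔ B)  ⇔  ((∃t.¬D ⊓ A) ⊓ (¬D ⊓ ¬B)) unsat w.r.t. T
   all branches close; clash {B, ¬B} at x₀
2. Hence (∃t.¬D ⊓ A) ⊑ (D ⊔ B): entailed.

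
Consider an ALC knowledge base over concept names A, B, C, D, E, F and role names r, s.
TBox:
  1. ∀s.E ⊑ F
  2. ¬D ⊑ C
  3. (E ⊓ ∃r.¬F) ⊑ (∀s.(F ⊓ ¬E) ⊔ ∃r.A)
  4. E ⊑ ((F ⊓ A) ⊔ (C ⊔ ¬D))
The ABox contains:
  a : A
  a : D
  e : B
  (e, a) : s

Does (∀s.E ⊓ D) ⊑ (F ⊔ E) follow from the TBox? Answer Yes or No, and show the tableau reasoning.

1. (∀s.E ⊓ D) ⊑ (F ⊔ E)  ⇔  ((∀s.E ⊓ D) ⊓ (¬F ⊓ ¬E)) unsat w.r.t. T
   all branches close; clash {F, ¬F} at x₀
2. Hence (∀s.E ⊓ D) ⊑ (F ⊔ E): entailed.

Yes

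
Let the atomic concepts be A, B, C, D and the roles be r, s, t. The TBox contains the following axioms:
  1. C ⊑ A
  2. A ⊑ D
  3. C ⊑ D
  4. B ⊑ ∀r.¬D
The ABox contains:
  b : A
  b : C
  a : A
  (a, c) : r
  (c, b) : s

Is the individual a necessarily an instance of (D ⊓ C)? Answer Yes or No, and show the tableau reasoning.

1. a : (D ⊓ C)?  L(a) = {A} ∪ {(¬D ⊔ ¬C)}
   apply at a: A⊑D
   open: L(a) ⊇ {A, D, ¬B, ¬C} — a ∉ (D ⊓ C) possible
2. Hence a : (D ⊓ C): not entailed.

No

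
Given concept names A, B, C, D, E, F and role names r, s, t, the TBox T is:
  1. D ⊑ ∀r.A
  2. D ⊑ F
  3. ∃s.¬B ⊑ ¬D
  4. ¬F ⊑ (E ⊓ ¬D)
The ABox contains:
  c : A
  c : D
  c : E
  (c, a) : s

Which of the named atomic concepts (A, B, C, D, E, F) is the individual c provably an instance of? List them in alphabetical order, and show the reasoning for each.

{A, D, E, F}

1. c : A?  L(c) = {A, D, E} ∪ {¬A}
   clash {A, ¬A} at c — c ∈ A
2. c : B?  L(c) = {A, D, E} ∪ {¬B}
   apply at c: D⊑∀r.A; D⊑F
   open: L(c) ⊇ {A, D, E, F, ¬B, …} — c ∉ B possible
3. c : C?  L(c) = {A, D, E} ∪ {¬C}
   apply at c: D⊑∀r.A; D⊑F
   open: L(c) ⊇ {A, D, E, F, ¬C, …} — c ∉ C possible
4. c : D?  L(c) = {A, D, E} ∪ {¬D}
   clash {D, ¬D} at c — c ∈ D
5. c : E?  L(c) = {A, D, E} ∪ {¬E}
   clash {E, ¬E} at c — c ∈ E
6. c : F?  L(c) = {A, D, E} ∪ {¬F}
   clash {F, ¬F} at c — c ∈ F
7. Entailed for c: {A, D, E, F}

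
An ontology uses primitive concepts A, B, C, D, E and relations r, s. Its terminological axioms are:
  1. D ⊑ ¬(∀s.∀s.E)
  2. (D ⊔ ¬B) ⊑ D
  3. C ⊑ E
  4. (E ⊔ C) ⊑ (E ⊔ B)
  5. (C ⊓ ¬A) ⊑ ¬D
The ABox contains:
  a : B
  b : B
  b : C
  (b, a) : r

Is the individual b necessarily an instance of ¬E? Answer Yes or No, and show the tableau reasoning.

1. b : ¬E?  L(b) = {B, C} ∪ {E}
   open: L(b) ⊇ {A, B, C, E, ¬D} — b ∉ ¬E possible
2. Hence b : ¬E: not entailed.

No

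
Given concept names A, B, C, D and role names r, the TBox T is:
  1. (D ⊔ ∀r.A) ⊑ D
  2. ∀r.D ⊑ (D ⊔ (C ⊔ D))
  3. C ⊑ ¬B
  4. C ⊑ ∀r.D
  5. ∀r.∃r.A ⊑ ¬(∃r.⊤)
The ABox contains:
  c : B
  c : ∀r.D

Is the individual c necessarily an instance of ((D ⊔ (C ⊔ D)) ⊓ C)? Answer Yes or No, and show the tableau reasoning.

No

1. c : ((D ⊔ (C ⊔ D)) ⊓ C)?  L(c) = {B, ∀r.D} ∪ {((¬D ⊓ (¬C ⊓ ¬D)) ⊔ ¬C)}
   apply at c: ∀r.D⊑(D ⊔ (C ⊔ D))
   open: L(c) ⊇ {B, D, ¬C, ∀r.D, ∃r.∀r.¬A} (+ ∃-successors) — c ∉ ((D ⊔ (C ⊔ D)) ⊓ C) possible
2. Hence c : ((D ⊔ (C ⊔ D)) ⊓ C): not entailed.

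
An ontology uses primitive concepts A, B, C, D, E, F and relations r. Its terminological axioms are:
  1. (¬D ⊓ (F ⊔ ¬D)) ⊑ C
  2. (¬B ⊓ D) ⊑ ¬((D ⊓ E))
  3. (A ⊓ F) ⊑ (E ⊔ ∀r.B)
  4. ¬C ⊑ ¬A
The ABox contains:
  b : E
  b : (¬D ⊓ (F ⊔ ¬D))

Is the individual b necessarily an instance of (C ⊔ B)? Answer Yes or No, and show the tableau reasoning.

Yes

1. b : (C ⊔ B)?  L(b) = {E, (¬D ⊓ (F ⊔ ¬D))} ∪ {(¬C ⊓ ¬B)}
   clash {C, ¬C} at b — b ∈ (C ⊔ B)
2. Hence b : (C ⊔ B): entailed.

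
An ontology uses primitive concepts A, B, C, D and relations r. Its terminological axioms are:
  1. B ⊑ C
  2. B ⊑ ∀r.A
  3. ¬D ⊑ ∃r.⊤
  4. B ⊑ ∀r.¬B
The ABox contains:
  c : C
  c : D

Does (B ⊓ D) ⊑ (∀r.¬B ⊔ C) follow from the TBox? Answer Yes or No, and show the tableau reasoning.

Yes

1. (B ⊓ D) ⊑ (∀r.¬B ⊔ C)  ⇔  ((B ⊓ D) ⊓ (∃r.B ⊓ ¬C)) unsat w.r.t. T
   all branches close; clash {C, ¬C} at x₀
2. Hence (B ⊓ D) ⊑ (∀r.¬B ⊔ C): entailed.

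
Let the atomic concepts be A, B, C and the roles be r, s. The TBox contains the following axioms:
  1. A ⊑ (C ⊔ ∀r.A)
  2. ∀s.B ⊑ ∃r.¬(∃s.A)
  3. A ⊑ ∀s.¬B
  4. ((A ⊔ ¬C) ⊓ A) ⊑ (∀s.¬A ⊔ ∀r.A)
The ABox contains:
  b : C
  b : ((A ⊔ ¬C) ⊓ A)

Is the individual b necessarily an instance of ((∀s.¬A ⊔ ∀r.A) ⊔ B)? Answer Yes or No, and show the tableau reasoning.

Yes

1. b : ((∀s.¬A ⊔ ∀r.A) ⊔ B)?  L(b) = {C, ((A ⊔ ¬C) ⊓ A)} ∪ {((∃s.A ⊓ ∃r.¬A) ⊓ ¬B)}
   clash {A, ¬A} at an ∃-successor — b ∈ ((∀s.¬A ⊔ ∀r.A) ⊔ B)
2. Hence b : ((∀s.¬A ⊔ ∀r.A) ⊔ B): entailed.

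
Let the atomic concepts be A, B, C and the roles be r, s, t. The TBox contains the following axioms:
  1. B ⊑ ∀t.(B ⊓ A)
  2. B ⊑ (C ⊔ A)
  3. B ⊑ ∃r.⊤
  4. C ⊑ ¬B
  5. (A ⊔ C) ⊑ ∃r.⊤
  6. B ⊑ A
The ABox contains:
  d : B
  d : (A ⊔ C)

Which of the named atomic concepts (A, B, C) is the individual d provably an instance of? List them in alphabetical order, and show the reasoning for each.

{A, B}

1. d : A?  L(d) = {B, (A ⊔ C)} ∪ {¬A}
   clash {A, ¬A} at d — d ∈ A
2. d : B?  L(d) = {B, (A ⊔ C)} ∪ {¬B}
   clash {B, ¬B} at d — d ∈ B
3. d : C?  L(d) = {B, (A ⊔ C)} ∪ {¬C}
   apply at d: B⊑∀t.(B ⊓ A); B⊑(C ⊔ A); B⊑∃r.⊤
   open: L(d) ⊇ {A, B, ¬C, ∀t.(B ⊓ A), ∃r.⊤} (+ ∃-successors) — d ∉ C possible
4. Entailed for d: {A, B}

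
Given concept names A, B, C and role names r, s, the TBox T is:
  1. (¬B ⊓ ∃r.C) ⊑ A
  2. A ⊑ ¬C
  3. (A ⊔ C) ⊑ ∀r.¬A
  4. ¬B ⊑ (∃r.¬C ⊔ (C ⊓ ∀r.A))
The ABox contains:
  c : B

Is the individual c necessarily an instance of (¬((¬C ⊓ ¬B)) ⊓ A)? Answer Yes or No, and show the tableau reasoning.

1. c : (¬((¬C ⊓ ¬B)) ⊓ A)?  L(c) = {B} ∪ {((¬C ⊓ ¬B) ⊔ ¬A)}
   open: L(c) ⊇ {B, ¬A, ¬C} — c ∉ (¬((¬C ⊓ ¬B)) ⊓ A) possible
2. Hence c : (¬((¬C ⊓ ¬B)) ⊓ A): not entailed.

No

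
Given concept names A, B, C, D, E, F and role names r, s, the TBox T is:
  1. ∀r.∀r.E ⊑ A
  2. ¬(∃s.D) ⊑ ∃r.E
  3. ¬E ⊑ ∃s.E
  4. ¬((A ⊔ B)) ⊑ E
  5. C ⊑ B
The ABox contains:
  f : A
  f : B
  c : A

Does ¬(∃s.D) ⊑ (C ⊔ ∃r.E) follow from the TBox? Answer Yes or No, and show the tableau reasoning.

Yes

1. ¬(∃s.D) ⊑ (C ⊔ ∃r.E)  ⇔  (∀s.¬D ⊓ (¬C ⊓ ∀r.¬E)) unsat w.r.t. T
   all branches close; clash {E, ¬E} at an ∃-successor
2. Hence ¬(∃s.D) ⊑ (C ⊔ ∃r.E): entailed.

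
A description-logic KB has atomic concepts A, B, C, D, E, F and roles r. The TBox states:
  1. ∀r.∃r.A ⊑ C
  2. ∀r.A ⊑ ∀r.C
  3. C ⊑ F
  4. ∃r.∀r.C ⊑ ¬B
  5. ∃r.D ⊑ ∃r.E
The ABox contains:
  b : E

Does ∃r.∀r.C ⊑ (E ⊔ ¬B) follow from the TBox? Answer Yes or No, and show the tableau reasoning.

1. ∃r.∀r.C ⊑ (E ⊔ ¬B)  ⇔  (∃r.∀r.C ⊓ (¬E ⊓ B)) unsat w.r.t. T
   all branches close; clash {B, ¬B} at x₀
2. Hence ∃r.∀r.C ⊑ (E ⊔ ¬B): entailed.

Yes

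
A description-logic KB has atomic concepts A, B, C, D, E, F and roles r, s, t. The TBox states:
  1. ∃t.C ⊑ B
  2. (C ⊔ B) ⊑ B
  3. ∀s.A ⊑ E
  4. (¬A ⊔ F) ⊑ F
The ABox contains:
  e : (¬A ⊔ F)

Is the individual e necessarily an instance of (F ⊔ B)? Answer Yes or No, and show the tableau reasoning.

Yes

1. e : (F ⊔ B)?  L(e) = {(¬A ⊔ F)} ∪ {(¬F ⊓ ¬B)}
   clash {F, ¬F} at e — e ∈ (F ⊔ B)
2. Hence e : (F ⊔ B): entailed.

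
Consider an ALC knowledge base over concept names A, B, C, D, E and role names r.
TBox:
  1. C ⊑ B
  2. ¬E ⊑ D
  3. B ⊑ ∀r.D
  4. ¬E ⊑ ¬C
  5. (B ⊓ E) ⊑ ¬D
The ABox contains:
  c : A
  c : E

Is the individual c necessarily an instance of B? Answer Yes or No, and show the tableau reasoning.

No

1. c : B?  L(c) = {A, E} ∪ {¬B}
   open: L(c) ⊇ {A, E, ¬B, ¬C} — c ∉ B possible
2. Hence c : B: not entailed.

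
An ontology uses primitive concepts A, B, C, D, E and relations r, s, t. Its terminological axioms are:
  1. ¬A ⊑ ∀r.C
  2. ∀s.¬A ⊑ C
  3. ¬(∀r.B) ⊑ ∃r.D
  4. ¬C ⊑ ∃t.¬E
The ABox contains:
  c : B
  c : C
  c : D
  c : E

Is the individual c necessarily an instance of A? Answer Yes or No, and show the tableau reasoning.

No

1. c : A?  L(c) = {B, C, D, E} ∪ {¬A}
   apply at c: ¬A⊑∀r.C
   open: L(c) ⊇ {B, C, D, E, ¬A, …} — c ∉ A possible
2. Hence c : A: not entailed.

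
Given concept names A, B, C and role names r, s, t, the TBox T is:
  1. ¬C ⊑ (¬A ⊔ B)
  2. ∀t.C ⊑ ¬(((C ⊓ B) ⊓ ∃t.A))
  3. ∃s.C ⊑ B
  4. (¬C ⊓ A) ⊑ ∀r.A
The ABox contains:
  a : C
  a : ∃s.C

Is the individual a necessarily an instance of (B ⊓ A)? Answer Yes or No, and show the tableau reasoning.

No

1. a : (B ⊓ A)?  L(a) = {C, ∃s.C} ∪ {(¬B ⊔ ¬A)}
   apply at a: ∃s.C⊑B
   open: L(a) ⊇ {B, C, ¬A, ∃s.C, ∃t.¬C} (+ ∃-successors) — a ∉ (B ⊓ A) possible
2. Hence a : (B ⊓ A): not entailed.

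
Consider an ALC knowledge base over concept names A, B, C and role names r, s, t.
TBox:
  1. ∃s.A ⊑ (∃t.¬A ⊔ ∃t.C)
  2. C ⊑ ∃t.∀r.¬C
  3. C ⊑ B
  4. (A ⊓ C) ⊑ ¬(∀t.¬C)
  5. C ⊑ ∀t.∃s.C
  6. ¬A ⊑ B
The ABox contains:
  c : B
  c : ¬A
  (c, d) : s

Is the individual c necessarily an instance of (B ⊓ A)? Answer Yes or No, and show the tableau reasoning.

No

1. c : (B ⊓ A)?  L(c) = {B, ¬A} ∪ {(¬B ⊔ ¬A)}
   open: L(c) ⊇ {B, ¬A, ¬C, ∀s.¬A} — c ∉ (B ⊓ A) possible
2. Hence c : (B ⊓ A): not entailed.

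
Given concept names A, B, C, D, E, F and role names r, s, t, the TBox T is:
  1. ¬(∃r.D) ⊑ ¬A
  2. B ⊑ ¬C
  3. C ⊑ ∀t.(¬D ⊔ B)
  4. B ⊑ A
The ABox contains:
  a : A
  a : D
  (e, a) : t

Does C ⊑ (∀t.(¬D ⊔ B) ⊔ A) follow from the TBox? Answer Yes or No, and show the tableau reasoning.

1. C ⊑ (∀t.(¬D ⊔ B) ⊔ A)  ⇔  (C ⊓ (∃t.(D ⊓ ¬B) ⊓ ¬A)) unsat w.r.t. T
   all branches close; clash {A, ¬A} at x₀
2. Hence C ⊑ (∀t.(¬D ⊔ B) ⊔ A): entailed.

Yes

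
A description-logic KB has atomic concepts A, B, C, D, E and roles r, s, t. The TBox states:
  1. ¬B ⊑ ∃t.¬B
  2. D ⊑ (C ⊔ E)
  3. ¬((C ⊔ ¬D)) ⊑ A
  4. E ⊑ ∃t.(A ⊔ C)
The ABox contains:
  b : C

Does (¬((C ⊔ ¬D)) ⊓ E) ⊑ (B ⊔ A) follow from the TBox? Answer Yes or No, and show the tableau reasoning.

Yes

1. (¬((C ⊔ ¬D)) ⊓ E) ⊑ (B ⊔ A)  ⇔  (((¬C ⊓ D) ⊓ E) ⊓ (¬B ⊓ ¬A)) unsat w.r.t. T
   all branches close; clash {A, ¬A} at x₀
2. Hence (¬((C ⊔ ¬D)) ⊓ E) ⊑ (B ⊔ A): entailed.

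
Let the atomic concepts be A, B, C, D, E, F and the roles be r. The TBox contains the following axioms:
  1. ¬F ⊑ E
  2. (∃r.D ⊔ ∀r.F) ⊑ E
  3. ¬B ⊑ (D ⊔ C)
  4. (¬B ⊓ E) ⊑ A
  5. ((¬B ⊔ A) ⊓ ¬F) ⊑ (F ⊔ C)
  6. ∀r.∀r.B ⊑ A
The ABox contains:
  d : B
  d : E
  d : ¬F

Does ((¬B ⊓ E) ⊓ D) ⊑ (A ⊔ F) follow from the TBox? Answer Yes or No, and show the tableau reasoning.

Yes

1. ((¬B ⊓ E) ⊓ D) ⊑ (A ⊔ F)  ⇔  (((¬B ⊓ E) ⊓ D) ⊓ (¬A ⊓ ¬F)) unsat w.r.t. T
   all branches close; clash {A, ¬A} at x₀
2. Hence ((¬B ⊓ E) ⊓ D) ⊑ (A ⊔ F): entailed.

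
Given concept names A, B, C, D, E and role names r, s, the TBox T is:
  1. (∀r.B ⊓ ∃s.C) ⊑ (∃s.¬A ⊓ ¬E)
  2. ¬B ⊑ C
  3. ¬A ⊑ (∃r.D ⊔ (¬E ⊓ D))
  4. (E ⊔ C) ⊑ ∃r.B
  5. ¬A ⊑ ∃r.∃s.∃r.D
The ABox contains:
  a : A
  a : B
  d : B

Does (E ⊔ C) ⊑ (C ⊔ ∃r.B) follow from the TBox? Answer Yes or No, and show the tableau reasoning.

1. (E ⊔ C) ⊑ (C ⊔ ∃r.B)  ⇔  ((E ⊔ C) ⊓ (¬C ⊓ ∀r.¬B)) unsat w.r.t. T
   all branches close; clash {C, ¬C} at x₀
2. Hence (E ⊔ C) ⊑ (C ⊔ ∃r.B): entailed.

Yes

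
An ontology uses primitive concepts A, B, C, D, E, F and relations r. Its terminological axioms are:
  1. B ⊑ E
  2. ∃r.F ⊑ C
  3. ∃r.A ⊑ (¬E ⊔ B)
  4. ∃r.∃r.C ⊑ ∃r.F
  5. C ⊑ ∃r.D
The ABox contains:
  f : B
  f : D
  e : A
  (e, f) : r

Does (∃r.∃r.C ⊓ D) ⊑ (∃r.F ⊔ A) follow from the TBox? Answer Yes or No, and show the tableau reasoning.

1. (∃r.∃r.C ⊓ D) ⊑ (∃r.F ⊔ A)  ⇔  ((∃r.∃r.C ⊓ D) ⊓ (∀r.¬F ⊓ ¬A)) unsat w.r.t. T
   all branches close; clash {F, ¬F} at an ∃-successor
2. Hence (∃r.∃r.C ⊓ D) ⊑ (∃r.F ⊔ A): entailed.

Yes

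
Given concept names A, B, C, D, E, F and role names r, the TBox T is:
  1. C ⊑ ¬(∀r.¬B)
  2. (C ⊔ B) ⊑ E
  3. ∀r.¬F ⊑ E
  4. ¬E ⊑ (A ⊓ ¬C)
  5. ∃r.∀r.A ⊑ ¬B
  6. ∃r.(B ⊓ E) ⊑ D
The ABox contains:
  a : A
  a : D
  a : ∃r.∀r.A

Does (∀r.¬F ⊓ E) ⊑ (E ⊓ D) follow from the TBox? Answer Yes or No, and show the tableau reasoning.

1. (∀r.¬F ⊓ E) ⊑ (E ⊓ D)  ⇔  ((∀r.¬F ⊓ E) ⊓ (¬E ⊔ ¬D)) unsat w.r.t. T
   open: L(x₀) ⊇ {E, ¬C, ¬D, ∀r.(¬B ⊔ ¬E), ∀r.¬F, …}
2. Hence (∀r.¬F ⊓ E) ⊑ (E ⊓ D): not entailed.

No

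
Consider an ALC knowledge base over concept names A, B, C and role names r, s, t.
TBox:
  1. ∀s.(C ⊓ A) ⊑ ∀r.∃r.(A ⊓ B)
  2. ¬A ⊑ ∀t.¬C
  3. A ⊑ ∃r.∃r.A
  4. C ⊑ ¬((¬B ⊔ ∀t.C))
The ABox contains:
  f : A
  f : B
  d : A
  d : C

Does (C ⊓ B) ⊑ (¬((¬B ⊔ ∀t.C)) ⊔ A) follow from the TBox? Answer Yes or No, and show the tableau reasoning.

1. (C ⊓ B) ⊑ (¬((¬B ⊔ ∀t.C)) ⊔ A)  ⇔  ((C ⊓ B) ⊓ ((¬B ⊔ ∀t.C) ⊓ ¬A)) unsat w.r.t. T
   all branches close; clash {C, ¬C} at an ∃-successor
2. Hence (C ⊓ B) ⊑ (¬((¬B ⊔ ∀t.C)) ⊔ A): entailed.

Yes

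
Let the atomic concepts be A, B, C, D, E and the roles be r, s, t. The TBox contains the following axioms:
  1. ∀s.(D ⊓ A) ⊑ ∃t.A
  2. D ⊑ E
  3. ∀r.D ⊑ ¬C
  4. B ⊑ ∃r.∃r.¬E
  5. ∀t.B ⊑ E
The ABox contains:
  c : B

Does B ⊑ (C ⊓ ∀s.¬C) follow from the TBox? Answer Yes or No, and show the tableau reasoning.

No

1. B ⊑ (C ⊓ ∀s.¬C)  ⇔  (B ⊓ (¬C ⊔ ∃s.C)) unsat w.r.t. T
   apply at x₀: B⊑∃r.∃r.¬E
   open: L(x₀) ⊇ {B, ¬C, ¬D, ∃r.∃r.¬E, ∃s.(¬D ⊔ ¬A), …} (+ ∃-successors)
2. Hence B ⊑ (C ⊓ ∀s.¬C): not entailed.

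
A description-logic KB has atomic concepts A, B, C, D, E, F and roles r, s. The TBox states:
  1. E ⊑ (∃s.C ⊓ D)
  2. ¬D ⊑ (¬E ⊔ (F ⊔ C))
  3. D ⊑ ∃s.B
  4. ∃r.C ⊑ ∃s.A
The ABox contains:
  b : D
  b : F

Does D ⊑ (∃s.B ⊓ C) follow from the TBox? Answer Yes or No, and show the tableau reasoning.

1. D ⊑ (∃s.B ⊓ C)  ⇔  (D ⊓ (∀s.¬B ⊔ ¬C)) unsat w.r.t. T
   apply at x₀: D⊑∃s.B
   open: L(x₀) ⊇ {D, ¬C, ¬E, ∀r.¬C, ∃s.B} (+ ∃-successors)
2. Hence D ⊑ (∃s.B ⊓ C): not entailed.

No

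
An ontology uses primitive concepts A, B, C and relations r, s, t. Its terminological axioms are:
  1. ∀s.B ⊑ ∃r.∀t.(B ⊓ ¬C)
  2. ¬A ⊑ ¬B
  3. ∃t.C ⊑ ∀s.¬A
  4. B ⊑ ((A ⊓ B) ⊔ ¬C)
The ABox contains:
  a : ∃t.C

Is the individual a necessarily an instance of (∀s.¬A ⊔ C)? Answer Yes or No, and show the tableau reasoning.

1. a : (∀s.¬A ⊔ C)?  L(a) = {∃t.C} ∪ {(∃s.A ⊓ ¬C)}
   clash {A, ¬A} at an ∃-successor — a ∈ (∀s.¬A ⊔ C)
2. Hence a : (∀s.¬A ⊔ C): entailed.

Yes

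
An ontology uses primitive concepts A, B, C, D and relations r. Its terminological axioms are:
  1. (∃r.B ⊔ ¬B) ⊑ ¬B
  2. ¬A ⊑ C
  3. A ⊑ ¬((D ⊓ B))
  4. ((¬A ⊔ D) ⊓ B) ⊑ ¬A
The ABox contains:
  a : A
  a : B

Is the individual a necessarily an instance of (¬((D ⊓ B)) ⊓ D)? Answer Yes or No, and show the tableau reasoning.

No

1. a : (¬((D ⊓ B)) ⊓ D)?  L(a) = {A, B} ∪ {((D ⊓ B) ⊔ ¬D)}
   apply at a: A⊑¬((D ⊓ B))
   open: L(a) ⊇ {A, B, ¬D, ∀r.¬B} — a ∉ (¬((D ⊓ B)) ⊓ D) possible
2. Hence a : (¬((D ⊓ B)) ⊓ D): not entailed.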